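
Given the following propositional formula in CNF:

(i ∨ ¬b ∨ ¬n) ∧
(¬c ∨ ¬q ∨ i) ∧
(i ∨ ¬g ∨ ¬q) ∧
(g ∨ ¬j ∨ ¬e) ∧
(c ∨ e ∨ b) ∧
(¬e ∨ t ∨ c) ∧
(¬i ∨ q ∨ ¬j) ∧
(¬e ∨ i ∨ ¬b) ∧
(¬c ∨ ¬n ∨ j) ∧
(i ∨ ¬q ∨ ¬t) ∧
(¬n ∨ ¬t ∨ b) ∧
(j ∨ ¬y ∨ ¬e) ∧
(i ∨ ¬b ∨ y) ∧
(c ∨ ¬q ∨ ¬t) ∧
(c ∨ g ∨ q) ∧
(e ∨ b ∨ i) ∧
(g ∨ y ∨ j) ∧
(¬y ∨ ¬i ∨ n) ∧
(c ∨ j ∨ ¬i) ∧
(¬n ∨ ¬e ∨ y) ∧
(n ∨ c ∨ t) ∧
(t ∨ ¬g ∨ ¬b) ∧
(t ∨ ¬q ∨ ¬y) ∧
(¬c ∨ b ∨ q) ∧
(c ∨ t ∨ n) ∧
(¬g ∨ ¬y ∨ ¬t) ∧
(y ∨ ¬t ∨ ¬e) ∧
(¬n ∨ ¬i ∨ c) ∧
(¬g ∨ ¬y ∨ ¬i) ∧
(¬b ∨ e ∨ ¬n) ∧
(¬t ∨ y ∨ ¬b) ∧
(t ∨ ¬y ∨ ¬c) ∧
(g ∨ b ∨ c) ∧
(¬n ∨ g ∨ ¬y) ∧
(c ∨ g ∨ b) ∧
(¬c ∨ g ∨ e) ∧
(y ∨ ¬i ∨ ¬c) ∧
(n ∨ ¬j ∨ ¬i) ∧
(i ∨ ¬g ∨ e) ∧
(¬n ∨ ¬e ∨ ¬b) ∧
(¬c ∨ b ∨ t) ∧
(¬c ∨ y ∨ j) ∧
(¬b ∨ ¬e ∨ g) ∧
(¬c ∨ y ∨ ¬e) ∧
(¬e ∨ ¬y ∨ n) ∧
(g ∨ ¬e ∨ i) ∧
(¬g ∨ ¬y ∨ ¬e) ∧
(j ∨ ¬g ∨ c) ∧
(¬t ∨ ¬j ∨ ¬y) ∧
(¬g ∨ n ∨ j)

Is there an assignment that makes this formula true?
No

No, the formula is not satisfiable.

No assignment of truth values to the variables can make all 50 clauses true simultaneously.

The formula is UNSAT (unsatisfiable).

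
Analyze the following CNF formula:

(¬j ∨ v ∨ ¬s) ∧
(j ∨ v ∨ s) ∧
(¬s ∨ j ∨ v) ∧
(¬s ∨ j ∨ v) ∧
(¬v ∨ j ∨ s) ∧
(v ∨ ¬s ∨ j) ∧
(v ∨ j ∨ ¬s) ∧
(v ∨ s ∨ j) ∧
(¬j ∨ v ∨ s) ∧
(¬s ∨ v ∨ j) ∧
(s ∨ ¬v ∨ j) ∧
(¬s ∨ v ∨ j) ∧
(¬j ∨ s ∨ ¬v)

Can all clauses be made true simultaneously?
Yes

Yes, the formula is satisfiable.

One satisfying assignment is: j=True, v=True, s=True

Verification: With this assignment, all 13 clauses evaluate to true.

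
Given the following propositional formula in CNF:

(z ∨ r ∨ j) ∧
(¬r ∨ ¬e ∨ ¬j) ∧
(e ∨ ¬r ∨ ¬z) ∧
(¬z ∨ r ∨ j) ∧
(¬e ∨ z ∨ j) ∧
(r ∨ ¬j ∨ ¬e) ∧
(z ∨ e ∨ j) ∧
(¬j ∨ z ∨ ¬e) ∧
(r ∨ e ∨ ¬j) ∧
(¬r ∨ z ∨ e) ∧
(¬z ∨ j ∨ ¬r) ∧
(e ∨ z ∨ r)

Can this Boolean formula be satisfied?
No

No, the formula is not satisfiable.

No assignment of truth values to the variables can make all 12 clauses true simultaneously.

The formula is UNSAT (unsatisfiable).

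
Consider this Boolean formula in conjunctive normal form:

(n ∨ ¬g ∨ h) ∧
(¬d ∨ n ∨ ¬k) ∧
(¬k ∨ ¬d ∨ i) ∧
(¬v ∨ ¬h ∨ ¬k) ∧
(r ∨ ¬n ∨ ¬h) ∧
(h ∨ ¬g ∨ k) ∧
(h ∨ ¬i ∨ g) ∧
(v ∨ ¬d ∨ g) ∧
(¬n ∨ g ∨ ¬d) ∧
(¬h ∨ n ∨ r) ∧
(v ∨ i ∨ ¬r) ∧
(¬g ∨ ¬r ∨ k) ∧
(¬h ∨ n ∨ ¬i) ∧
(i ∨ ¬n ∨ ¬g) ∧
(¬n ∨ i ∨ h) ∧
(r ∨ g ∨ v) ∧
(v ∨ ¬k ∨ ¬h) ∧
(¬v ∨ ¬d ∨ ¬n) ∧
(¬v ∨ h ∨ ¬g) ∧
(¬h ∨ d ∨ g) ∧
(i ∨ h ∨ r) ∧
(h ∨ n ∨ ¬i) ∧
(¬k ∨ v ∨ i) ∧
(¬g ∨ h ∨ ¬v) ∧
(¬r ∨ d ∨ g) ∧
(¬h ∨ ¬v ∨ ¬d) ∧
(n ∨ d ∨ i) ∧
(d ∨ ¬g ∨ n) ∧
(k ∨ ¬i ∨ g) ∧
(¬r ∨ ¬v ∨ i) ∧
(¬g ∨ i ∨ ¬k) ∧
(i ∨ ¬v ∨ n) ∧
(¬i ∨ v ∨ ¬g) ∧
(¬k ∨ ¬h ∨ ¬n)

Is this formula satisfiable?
No

No, the formula is not satisfiable.

No assignment of truth values to the variables can make all 34 clauses true simultaneously.

The formula is UNSAT (unsatisfiable).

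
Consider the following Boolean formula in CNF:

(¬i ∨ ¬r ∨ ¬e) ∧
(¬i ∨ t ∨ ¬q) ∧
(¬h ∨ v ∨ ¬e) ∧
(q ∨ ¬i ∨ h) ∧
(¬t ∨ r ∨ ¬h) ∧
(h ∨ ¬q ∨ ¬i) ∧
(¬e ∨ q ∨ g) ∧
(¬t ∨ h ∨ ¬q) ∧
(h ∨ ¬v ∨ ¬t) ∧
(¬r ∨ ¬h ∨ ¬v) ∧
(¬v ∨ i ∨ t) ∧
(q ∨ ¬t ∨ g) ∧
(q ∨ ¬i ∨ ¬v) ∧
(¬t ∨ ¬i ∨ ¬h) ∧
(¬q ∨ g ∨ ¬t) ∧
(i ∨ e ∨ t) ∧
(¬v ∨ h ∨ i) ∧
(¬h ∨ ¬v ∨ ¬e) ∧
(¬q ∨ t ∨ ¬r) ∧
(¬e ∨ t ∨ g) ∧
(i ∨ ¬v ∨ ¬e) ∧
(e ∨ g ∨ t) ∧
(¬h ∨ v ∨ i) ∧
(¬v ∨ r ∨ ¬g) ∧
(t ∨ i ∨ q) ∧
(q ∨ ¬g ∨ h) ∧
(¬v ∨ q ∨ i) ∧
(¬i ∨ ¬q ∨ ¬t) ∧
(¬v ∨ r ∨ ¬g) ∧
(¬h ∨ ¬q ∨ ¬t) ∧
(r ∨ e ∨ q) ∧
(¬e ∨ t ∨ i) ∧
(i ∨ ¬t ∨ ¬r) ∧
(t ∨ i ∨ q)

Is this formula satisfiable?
Yes

Yes, the formula is satisfiable.

One satisfying assignment is: r=True, g=True, v=False, h=True, i=True, q=False, e=False, t=False

Verification: With this assignment, all 34 clauses evaluate to true.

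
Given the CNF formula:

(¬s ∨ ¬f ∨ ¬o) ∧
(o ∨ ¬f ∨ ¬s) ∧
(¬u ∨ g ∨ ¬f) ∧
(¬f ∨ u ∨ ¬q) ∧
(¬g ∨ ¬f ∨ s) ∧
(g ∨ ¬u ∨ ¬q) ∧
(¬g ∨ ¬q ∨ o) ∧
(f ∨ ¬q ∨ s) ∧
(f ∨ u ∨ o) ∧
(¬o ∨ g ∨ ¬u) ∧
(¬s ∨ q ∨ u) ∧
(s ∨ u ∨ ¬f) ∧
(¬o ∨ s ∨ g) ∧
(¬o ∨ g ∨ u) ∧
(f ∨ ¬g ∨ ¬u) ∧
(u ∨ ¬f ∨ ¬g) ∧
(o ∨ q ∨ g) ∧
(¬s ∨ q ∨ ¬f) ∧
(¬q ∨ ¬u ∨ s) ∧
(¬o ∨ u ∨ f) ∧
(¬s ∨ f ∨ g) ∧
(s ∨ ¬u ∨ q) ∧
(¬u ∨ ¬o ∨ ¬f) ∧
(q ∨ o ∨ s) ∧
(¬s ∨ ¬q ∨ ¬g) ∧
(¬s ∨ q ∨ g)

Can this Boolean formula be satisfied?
No

No, the formula is not satisfiable.

No assignment of truth values to the variables can make all 26 clauses true simultaneously.

The formula is UNSAT (unsatisfiable).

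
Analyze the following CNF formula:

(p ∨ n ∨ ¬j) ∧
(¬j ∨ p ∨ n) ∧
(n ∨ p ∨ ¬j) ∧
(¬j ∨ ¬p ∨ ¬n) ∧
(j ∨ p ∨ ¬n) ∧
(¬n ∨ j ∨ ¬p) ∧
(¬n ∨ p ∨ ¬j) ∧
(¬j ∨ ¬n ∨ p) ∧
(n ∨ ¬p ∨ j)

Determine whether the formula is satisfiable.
Yes

Yes, the formula is satisfiable.

One satisfying assignment is: p=False, j=False, n=False

Verification: With this assignment, all 9 clauses evaluate to true.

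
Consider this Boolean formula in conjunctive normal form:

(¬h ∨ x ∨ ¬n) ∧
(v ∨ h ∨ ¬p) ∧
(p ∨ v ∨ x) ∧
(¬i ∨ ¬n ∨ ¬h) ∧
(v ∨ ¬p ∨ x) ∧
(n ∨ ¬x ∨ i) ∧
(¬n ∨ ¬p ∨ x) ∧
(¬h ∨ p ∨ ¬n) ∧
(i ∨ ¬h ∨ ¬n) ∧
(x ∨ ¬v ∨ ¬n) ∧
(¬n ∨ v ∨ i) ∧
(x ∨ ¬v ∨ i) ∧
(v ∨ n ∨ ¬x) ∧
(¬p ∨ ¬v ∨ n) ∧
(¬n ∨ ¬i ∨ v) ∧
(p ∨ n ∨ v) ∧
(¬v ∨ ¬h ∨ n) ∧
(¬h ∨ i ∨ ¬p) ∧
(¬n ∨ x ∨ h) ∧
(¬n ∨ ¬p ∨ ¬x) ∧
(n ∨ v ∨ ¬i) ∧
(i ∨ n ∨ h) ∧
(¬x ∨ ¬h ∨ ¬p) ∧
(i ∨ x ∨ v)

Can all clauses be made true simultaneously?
Yes

Yes, the formula is satisfiable.

One satisfying assignment is: n=True, i=False, h=False, p=False, v=True, x=True

Verification: With this assignment, all 24 clauses evaluate to true.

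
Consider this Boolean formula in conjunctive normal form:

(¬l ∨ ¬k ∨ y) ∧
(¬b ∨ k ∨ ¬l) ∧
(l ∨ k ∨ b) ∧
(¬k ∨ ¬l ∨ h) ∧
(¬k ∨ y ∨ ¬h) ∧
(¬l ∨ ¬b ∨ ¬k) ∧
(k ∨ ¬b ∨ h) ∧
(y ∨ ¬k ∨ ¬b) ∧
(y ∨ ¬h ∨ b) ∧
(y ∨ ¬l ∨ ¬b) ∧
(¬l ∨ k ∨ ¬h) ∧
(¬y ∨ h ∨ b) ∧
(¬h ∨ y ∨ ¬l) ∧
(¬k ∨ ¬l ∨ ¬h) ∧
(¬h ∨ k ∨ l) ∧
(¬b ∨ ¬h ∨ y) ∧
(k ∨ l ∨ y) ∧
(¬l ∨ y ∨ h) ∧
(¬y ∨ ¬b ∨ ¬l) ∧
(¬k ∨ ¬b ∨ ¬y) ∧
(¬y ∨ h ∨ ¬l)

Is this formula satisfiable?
Yes

Yes, the formula is satisfiable.

One satisfying assignment is: b=False, l=False, y=True, h=True, k=True

Verification: With this assignment, all 21 clauses evaluate to true.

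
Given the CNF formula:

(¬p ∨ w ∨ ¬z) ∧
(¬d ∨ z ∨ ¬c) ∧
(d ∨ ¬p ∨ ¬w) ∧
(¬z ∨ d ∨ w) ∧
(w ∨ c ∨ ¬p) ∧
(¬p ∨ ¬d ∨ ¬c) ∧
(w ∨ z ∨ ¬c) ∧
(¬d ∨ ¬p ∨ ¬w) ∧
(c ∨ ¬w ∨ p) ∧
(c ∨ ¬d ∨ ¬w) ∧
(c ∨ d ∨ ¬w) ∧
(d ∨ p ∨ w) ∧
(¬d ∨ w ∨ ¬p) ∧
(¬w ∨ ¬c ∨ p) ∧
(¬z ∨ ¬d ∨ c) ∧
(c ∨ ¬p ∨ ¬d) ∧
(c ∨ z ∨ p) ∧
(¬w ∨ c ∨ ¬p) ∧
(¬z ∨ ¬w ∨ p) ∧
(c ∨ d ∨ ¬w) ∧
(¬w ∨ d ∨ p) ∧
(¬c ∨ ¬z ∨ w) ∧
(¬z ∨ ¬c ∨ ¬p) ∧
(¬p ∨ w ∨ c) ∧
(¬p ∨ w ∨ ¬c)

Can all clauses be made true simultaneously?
No

No, the formula is not satisfiable.

No assignment of truth values to the variables can make all 25 clauses true simultaneously.

The formula is UNSAT (unsatisfiable).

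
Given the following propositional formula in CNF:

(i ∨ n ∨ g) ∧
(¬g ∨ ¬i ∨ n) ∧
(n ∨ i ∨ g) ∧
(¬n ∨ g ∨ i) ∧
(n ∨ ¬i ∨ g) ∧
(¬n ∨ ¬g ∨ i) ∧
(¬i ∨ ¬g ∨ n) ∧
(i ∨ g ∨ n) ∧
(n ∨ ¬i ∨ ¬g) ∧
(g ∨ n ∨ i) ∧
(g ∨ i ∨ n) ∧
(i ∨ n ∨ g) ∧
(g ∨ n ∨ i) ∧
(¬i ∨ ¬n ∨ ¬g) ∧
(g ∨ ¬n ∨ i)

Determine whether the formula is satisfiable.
Yes

Yes, the formula is satisfiable.

One satisfying assignment is: i=True, n=True, g=False

Verification: With this assignment, all 15 clauses evaluate to true.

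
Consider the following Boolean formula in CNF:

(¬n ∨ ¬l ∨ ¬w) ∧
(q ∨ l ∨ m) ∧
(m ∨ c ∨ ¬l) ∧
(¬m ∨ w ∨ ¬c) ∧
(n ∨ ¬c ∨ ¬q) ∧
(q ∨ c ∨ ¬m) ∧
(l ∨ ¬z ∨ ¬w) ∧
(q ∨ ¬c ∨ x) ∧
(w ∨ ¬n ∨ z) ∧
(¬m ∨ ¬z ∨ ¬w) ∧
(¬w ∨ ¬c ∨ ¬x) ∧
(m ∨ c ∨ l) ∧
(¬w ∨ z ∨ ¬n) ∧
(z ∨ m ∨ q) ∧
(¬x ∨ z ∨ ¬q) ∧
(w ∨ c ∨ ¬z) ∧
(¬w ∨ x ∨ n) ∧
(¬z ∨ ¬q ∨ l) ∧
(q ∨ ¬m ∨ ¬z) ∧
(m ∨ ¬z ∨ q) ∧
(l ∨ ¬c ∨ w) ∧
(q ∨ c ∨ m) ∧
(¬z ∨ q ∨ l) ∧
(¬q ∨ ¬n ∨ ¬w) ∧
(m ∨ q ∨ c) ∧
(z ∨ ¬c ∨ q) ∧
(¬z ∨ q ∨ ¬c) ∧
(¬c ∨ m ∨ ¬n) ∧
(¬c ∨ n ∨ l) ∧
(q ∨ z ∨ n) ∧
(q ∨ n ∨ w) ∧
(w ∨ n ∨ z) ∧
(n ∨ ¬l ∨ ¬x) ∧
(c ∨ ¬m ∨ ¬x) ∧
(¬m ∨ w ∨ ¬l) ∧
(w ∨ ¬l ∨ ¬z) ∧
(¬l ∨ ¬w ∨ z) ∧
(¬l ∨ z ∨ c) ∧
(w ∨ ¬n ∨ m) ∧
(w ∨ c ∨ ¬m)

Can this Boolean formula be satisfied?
No

No, the formula is not satisfiable.

No assignment of truth values to the variables can make all 40 clauses true simultaneously.

The formula is UNSAT (unsatisfiable).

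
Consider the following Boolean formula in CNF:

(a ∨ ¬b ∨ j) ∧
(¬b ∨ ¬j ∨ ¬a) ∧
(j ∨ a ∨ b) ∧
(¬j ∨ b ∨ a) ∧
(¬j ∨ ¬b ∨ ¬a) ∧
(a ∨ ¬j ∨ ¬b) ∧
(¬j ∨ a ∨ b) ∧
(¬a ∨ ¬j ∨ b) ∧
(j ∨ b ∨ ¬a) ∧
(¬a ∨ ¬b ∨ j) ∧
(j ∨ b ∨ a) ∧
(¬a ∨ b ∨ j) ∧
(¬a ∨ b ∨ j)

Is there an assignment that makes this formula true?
No

No, the formula is not satisfiable.

No assignment of truth values to the variables can make all 13 clauses true simultaneously.

The formula is UNSAT (unsatisfiable).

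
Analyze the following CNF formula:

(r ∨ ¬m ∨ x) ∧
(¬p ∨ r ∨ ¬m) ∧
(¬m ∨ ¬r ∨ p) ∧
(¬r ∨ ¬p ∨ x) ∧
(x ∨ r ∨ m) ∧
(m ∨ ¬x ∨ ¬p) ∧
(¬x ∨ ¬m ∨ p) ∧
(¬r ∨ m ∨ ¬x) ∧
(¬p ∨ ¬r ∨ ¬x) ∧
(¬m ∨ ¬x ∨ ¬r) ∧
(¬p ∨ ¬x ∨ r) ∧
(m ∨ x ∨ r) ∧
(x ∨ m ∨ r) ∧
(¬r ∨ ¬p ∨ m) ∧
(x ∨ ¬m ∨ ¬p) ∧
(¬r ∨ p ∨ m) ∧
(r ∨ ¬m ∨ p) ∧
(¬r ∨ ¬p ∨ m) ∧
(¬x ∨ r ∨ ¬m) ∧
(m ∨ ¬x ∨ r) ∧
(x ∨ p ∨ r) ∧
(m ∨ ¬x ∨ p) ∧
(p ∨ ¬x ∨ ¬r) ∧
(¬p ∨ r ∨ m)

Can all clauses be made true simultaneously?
No

No, the formula is not satisfiable.

No assignment of truth values to the variables can make all 24 clauses true simultaneously.

The formula is UNSAT (unsatisfiable).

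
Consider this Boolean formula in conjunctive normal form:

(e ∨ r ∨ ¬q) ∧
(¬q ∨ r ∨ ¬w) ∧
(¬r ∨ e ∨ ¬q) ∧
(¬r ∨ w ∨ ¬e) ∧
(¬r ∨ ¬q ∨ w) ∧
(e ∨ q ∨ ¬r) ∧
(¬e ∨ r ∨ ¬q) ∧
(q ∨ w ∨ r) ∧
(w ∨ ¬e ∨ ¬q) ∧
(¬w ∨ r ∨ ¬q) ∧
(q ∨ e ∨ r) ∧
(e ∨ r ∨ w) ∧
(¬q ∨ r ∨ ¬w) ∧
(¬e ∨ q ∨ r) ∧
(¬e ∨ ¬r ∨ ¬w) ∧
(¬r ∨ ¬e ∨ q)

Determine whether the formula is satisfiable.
No

No, the formula is not satisfiable.

No assignment of truth values to the variables can make all 16 clauses true simultaneously.

The formula is UNSAT (unsatisfiable).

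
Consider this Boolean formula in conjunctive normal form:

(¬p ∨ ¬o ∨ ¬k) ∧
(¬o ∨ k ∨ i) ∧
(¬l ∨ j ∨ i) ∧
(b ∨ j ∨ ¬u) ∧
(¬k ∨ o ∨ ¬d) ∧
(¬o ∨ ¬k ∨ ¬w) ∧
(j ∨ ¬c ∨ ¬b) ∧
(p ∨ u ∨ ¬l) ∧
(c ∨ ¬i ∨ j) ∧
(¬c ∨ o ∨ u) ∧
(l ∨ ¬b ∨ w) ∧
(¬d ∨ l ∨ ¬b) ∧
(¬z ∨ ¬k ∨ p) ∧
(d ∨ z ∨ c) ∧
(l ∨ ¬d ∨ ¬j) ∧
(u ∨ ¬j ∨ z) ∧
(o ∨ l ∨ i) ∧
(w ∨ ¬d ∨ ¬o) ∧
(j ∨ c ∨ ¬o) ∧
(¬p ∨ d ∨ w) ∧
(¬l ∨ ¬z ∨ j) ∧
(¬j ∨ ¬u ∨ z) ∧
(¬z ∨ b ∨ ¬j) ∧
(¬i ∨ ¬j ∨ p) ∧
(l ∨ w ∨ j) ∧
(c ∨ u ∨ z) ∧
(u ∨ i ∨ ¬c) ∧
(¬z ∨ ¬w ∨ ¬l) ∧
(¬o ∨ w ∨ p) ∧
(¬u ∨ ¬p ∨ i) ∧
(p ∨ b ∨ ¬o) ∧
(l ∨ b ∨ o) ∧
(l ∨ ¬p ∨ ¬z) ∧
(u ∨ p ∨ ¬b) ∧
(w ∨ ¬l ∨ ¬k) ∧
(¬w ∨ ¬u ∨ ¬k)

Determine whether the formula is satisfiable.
Yes

Yes, the formula is satisfiable.

One satisfying assignment is: b=True, u=False, i=True, k=False, p=True, o=False, w=False, l=True, c=False, z=True, d=True, j=True

Verification: With this assignment, all 36 clauses evaluate to true.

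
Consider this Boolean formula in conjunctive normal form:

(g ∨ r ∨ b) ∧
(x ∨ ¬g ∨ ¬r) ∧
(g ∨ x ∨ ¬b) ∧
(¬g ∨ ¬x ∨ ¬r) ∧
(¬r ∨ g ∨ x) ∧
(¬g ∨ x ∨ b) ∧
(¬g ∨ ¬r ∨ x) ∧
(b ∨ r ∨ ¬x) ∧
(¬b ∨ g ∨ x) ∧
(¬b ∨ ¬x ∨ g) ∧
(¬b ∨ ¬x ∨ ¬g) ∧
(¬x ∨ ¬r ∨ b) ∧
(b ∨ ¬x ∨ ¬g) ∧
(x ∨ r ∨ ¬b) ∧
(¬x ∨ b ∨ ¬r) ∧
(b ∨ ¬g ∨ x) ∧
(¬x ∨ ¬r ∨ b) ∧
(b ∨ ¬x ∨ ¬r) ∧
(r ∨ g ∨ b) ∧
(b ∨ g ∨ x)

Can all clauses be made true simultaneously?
No

No, the formula is not satisfiable.

No assignment of truth values to the variables can make all 20 clauses true simultaneously.

The formula is UNSAT (unsatisfiable).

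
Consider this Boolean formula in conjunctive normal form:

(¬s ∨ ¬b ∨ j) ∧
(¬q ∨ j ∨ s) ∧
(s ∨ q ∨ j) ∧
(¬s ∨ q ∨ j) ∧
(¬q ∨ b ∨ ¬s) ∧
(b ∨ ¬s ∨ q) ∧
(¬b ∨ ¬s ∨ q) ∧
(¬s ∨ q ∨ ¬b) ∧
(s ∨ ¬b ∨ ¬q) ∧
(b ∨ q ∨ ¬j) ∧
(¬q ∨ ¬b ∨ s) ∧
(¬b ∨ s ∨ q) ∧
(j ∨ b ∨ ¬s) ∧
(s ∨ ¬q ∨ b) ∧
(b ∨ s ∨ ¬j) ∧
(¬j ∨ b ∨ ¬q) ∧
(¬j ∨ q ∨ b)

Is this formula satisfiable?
Yes

Yes, the formula is satisfiable.

One satisfying assignment is: s=True, q=True, b=True, j=True

Verification: With this assignment, all 17 clauses evaluate to true.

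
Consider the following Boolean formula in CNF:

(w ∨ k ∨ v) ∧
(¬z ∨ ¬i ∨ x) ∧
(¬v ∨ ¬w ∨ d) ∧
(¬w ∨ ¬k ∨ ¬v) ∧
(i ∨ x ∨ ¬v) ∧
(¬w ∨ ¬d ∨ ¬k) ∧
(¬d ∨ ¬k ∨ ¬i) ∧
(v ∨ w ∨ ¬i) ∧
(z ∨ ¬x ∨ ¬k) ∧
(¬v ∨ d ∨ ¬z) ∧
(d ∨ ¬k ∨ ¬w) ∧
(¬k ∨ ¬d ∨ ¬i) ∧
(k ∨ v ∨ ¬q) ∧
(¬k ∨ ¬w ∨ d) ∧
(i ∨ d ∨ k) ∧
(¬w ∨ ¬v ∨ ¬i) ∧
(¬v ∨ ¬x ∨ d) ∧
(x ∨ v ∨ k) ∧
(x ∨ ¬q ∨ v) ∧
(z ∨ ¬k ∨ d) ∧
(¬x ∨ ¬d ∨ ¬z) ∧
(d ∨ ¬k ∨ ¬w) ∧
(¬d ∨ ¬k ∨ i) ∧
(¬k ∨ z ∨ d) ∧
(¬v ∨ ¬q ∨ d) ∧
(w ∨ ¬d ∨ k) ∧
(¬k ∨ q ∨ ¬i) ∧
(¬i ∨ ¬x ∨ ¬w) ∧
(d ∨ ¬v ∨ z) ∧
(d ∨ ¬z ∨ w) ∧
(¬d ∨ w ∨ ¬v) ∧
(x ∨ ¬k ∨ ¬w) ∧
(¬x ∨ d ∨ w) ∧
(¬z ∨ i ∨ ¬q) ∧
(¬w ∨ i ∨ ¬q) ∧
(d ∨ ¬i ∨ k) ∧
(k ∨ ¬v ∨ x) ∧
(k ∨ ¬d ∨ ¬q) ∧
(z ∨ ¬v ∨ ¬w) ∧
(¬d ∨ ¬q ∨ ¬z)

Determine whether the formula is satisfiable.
Yes

Yes, the formula is satisfiable.

One satisfying assignment is: v=False, i=False, z=False, q=False, x=True, k=False, d=True, w=True

Verification: With this assignment, all 40 clauses evaluate to true.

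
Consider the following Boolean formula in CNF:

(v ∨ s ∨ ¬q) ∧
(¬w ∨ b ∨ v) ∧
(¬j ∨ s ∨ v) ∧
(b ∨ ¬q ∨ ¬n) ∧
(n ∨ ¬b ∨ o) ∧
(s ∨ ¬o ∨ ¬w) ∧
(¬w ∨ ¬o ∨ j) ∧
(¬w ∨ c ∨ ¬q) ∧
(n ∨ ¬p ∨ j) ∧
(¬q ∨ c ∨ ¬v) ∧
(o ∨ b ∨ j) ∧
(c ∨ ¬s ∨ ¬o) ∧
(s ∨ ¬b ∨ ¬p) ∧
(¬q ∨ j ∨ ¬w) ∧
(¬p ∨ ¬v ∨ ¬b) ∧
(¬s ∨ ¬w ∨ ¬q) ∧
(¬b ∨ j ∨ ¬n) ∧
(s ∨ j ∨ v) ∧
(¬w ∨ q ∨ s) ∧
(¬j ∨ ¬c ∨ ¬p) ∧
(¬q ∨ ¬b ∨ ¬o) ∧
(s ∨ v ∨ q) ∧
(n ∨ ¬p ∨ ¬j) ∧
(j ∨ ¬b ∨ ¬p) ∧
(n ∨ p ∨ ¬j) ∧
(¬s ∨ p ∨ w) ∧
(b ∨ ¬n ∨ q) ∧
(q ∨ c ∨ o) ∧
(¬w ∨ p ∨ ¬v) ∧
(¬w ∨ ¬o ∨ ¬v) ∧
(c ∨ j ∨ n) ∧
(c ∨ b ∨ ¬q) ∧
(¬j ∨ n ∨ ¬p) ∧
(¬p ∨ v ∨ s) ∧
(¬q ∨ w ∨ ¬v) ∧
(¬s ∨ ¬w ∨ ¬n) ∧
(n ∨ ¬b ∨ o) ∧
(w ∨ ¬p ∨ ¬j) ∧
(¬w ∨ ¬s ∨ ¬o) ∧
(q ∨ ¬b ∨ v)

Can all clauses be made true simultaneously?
Yes

Yes, the formula is satisfiable.

One satisfying assignment is: o=False, p=False, s=False, w=False, q=False, c=True, v=True, j=True, n=True, b=True

Verification: With this assignment, all 40 clauses evaluate to true.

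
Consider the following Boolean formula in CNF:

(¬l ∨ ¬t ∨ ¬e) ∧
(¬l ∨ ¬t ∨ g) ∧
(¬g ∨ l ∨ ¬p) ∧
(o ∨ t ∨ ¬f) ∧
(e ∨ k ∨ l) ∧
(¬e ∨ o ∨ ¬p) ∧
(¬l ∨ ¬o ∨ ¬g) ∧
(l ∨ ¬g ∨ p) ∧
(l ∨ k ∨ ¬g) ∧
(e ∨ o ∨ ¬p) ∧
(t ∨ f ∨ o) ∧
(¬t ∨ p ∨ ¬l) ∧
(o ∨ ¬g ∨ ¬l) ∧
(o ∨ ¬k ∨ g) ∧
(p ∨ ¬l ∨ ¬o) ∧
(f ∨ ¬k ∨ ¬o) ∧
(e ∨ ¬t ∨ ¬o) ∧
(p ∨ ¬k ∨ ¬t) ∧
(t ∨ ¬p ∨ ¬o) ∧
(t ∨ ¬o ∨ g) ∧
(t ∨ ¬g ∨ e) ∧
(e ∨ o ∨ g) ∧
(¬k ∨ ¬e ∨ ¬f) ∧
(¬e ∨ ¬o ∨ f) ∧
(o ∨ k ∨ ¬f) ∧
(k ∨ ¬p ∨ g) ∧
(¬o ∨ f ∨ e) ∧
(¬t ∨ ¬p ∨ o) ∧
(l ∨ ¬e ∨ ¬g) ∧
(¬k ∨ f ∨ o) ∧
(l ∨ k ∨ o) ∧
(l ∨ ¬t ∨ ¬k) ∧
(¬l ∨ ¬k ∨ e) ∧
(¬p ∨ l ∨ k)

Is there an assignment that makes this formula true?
Yes

Yes, the formula is satisfiable.

One satisfying assignment is: l=False, o=True, p=False, g=False, k=False, f=True, t=True, e=True

Verification: With this assignment, all 34 clauses evaluate to true.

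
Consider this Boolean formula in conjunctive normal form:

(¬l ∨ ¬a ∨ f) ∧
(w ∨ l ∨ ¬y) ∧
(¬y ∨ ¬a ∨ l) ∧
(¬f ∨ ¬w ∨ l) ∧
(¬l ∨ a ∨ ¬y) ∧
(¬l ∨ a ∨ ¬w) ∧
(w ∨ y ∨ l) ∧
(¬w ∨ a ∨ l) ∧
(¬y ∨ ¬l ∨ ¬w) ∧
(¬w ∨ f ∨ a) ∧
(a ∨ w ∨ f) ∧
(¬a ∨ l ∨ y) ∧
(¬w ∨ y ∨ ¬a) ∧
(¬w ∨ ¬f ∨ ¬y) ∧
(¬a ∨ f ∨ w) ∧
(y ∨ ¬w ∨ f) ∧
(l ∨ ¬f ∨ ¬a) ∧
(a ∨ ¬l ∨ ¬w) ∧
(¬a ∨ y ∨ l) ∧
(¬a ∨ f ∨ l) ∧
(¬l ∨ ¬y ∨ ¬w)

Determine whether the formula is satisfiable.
Yes

Yes, the formula is satisfiable.

One satisfying assignment is: f=True, y=True, l=True, a=True, w=False

Verification: With this assignment, all 21 clauses evaluate to true.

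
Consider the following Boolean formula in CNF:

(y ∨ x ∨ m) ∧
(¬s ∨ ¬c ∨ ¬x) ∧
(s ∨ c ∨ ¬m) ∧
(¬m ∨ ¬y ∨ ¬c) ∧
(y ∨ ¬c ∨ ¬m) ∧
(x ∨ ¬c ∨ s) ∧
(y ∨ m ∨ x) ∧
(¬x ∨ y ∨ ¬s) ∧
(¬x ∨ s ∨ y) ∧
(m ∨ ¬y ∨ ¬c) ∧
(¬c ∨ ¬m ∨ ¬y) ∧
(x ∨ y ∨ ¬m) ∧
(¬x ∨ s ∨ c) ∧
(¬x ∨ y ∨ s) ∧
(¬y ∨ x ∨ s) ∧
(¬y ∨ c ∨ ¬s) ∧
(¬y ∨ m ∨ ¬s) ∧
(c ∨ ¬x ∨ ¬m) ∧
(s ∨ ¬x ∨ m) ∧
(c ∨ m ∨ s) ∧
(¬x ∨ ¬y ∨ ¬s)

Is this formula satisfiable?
No

No, the formula is not satisfiable.

No assignment of truth values to the variables can make all 21 clauses true simultaneously.

The formula is UNSAT (unsatisfiable).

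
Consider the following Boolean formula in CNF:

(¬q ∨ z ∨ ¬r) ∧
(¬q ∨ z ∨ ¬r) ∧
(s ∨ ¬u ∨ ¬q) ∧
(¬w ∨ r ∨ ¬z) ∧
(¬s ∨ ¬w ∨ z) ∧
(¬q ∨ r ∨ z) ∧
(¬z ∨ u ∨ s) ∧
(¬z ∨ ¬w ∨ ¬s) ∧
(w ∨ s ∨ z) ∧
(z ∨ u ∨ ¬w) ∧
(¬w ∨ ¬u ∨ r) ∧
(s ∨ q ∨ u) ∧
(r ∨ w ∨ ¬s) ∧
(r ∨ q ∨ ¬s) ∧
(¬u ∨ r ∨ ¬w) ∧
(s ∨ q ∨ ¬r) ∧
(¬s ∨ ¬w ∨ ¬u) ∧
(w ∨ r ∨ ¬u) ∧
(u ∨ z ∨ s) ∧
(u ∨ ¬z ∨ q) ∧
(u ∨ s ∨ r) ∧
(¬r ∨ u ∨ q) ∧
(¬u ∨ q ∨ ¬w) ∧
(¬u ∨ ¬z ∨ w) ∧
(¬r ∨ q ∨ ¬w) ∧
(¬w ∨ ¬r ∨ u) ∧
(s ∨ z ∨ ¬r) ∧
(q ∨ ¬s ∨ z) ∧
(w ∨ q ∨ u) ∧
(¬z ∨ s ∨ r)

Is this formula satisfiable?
Yes

Yes, the formula is satisfiable.

One satisfying assignment is: s=True, w=False, z=True, r=True, q=True, u=False

Verification: With this assignment, all 30 clauses evaluate to true.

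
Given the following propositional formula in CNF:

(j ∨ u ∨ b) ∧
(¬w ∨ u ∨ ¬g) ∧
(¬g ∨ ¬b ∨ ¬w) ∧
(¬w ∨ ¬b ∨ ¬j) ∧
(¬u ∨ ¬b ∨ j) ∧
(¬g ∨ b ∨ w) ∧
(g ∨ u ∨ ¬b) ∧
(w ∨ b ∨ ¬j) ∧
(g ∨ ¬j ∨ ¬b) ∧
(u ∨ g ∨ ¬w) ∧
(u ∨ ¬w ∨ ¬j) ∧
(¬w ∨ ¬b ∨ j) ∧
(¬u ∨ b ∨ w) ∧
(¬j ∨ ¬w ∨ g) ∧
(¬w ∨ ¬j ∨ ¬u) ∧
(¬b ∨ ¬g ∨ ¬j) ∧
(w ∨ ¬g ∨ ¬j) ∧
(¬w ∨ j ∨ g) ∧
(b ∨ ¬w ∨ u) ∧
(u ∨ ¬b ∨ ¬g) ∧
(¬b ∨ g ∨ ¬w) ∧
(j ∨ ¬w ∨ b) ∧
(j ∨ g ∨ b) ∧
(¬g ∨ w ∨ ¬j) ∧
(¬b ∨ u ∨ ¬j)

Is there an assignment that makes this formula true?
No

No, the formula is not satisfiable.

No assignment of truth values to the variables can make all 25 clauses true simultaneously.

The formula is UNSAT (unsatisfiable).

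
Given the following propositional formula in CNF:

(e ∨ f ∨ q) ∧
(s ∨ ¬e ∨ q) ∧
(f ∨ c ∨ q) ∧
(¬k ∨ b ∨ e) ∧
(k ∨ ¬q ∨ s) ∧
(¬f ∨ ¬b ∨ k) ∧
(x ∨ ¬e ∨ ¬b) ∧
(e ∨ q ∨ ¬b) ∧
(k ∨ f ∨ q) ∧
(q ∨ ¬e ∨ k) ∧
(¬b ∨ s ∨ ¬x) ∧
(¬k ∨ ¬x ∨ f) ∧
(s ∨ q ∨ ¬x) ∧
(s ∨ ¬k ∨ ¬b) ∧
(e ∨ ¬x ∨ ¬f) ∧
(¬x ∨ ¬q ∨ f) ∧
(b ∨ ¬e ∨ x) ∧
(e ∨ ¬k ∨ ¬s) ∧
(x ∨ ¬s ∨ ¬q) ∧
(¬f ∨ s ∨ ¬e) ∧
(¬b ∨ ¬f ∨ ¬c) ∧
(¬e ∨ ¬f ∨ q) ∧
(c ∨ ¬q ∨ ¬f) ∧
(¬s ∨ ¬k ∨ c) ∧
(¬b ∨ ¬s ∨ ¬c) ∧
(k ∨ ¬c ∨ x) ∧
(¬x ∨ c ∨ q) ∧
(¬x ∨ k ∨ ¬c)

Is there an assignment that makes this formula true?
Yes

Yes, the formula is satisfiable.

One satisfying assignment is: c=False, e=False, x=False, s=False, b=False, f=True, q=False, k=False

Verification: With this assignment, all 28 clauses evaluate to true.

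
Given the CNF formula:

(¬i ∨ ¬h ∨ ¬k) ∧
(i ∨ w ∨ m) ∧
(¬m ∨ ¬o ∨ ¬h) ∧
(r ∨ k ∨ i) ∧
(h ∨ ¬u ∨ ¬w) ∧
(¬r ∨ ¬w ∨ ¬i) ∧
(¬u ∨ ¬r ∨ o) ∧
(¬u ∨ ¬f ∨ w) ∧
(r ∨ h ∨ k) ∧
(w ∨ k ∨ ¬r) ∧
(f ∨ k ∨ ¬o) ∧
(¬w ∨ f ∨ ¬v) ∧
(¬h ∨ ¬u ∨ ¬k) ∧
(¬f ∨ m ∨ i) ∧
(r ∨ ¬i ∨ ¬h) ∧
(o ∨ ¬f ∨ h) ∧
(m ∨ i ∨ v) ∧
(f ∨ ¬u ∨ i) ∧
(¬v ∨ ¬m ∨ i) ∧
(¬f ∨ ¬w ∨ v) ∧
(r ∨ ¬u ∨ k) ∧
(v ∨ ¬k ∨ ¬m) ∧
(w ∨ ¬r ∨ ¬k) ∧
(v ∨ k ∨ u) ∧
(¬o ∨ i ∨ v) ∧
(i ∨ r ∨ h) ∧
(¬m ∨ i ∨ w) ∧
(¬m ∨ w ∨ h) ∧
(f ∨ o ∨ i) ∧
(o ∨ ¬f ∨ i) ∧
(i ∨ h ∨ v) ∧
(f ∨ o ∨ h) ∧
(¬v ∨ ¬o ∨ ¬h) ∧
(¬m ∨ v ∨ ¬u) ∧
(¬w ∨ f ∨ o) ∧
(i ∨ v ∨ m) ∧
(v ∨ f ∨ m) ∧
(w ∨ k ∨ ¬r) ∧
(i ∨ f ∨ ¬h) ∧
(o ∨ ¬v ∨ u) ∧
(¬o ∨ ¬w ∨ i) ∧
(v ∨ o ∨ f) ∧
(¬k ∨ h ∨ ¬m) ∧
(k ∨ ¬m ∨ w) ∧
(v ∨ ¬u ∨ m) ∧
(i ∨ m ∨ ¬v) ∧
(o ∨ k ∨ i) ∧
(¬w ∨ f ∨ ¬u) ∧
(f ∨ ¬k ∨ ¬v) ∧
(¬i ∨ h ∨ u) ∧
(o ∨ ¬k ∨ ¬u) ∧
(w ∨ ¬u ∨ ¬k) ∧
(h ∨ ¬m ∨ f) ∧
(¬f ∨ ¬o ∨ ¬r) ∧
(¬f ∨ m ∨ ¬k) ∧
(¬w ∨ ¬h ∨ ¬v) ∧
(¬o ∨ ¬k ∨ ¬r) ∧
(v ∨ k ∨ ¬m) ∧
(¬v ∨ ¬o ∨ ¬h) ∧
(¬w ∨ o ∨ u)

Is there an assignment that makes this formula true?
No

No, the formula is not satisfiable.

No assignment of truth values to the variables can make all 60 clauses true simultaneously.

The formula is UNSAT (unsatisfiable).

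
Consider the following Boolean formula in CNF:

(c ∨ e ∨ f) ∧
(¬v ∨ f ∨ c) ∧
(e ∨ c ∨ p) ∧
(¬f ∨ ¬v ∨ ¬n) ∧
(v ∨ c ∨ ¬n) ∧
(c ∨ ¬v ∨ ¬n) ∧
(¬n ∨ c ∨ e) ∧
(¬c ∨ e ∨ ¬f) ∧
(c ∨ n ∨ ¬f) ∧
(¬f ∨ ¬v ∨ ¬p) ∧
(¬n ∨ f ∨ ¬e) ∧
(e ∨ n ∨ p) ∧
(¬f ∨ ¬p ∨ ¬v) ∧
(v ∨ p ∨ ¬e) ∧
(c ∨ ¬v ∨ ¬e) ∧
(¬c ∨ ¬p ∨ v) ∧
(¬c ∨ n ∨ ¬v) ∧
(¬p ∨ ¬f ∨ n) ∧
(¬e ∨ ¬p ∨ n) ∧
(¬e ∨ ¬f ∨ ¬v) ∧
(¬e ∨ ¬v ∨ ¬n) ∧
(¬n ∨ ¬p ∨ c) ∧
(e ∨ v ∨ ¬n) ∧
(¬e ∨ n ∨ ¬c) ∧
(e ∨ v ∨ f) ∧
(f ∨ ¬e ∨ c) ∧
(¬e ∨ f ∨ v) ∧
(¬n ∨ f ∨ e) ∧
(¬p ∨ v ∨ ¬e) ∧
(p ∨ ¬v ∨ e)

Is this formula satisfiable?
No

No, the formula is not satisfiable.

No assignment of truth values to the variables can make all 30 clauses true simultaneously.

The formula is UNSAT (unsatisfiable).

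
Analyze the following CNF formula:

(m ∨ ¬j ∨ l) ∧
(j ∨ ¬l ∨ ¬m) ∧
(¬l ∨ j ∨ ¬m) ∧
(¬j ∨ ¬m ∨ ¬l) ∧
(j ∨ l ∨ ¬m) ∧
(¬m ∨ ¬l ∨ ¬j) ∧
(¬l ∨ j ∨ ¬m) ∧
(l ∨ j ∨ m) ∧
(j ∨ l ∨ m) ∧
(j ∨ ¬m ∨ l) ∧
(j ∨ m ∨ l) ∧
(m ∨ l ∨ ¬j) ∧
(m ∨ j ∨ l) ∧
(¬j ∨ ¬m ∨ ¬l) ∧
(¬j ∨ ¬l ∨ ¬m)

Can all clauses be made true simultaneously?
Yes

Yes, the formula is satisfiable.

One satisfying assignment is: l=True, m=False, j=False

Verification: With this assignment, all 15 clauses evaluate to true.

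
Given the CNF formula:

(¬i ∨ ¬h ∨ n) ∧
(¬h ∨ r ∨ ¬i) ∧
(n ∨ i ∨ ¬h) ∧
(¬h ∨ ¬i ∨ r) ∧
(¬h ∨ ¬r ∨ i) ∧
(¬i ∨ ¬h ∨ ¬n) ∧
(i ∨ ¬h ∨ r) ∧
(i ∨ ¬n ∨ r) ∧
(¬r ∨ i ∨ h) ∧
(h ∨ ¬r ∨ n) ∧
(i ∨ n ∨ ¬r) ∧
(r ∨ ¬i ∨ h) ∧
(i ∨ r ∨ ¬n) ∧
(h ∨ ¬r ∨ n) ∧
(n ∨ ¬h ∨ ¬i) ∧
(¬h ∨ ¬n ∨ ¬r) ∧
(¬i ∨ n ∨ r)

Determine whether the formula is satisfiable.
Yes

Yes, the formula is satisfiable.

One satisfying assignment is: h=False, n=False, i=False, r=False

Verification: With this assignment, all 17 clauses evaluate to true.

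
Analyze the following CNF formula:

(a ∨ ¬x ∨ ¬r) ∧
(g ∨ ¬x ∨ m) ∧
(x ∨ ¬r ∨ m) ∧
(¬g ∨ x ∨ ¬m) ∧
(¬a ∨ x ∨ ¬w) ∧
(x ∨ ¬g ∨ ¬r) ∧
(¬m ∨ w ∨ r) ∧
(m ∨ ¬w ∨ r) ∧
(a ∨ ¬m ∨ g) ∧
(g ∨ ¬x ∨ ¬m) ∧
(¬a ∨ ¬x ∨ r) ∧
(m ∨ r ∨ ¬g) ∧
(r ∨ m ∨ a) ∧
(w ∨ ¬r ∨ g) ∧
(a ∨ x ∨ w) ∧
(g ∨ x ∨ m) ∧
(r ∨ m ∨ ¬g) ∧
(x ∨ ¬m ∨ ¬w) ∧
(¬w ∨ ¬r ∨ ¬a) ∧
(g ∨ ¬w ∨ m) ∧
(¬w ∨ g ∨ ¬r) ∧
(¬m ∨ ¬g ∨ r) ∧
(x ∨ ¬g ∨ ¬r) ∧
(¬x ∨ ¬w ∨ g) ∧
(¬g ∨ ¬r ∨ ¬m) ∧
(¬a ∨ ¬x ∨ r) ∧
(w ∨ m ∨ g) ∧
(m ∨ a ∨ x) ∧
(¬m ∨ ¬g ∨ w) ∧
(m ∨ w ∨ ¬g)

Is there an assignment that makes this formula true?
No

No, the formula is not satisfiable.

No assignment of truth values to the variables can make all 30 clauses true simultaneously.

The formula is UNSAT (unsatisfiable).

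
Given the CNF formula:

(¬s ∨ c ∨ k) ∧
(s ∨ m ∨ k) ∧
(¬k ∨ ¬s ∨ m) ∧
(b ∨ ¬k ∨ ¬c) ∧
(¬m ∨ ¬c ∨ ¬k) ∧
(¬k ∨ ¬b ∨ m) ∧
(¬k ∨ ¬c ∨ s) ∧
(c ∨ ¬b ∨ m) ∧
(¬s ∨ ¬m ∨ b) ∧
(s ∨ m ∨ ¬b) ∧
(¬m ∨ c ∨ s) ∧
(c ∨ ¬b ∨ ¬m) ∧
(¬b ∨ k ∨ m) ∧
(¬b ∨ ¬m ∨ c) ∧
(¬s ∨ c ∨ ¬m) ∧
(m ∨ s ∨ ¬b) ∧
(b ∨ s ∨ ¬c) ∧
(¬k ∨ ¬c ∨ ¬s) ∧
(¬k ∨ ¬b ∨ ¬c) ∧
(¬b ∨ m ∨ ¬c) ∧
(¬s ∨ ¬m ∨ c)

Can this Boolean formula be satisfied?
Yes

Yes, the formula is satisfiable.

One satisfying assignment is: c=True, m=False, b=False, s=True, k=False

Verification: With this assignment, all 21 clauses evaluate to true.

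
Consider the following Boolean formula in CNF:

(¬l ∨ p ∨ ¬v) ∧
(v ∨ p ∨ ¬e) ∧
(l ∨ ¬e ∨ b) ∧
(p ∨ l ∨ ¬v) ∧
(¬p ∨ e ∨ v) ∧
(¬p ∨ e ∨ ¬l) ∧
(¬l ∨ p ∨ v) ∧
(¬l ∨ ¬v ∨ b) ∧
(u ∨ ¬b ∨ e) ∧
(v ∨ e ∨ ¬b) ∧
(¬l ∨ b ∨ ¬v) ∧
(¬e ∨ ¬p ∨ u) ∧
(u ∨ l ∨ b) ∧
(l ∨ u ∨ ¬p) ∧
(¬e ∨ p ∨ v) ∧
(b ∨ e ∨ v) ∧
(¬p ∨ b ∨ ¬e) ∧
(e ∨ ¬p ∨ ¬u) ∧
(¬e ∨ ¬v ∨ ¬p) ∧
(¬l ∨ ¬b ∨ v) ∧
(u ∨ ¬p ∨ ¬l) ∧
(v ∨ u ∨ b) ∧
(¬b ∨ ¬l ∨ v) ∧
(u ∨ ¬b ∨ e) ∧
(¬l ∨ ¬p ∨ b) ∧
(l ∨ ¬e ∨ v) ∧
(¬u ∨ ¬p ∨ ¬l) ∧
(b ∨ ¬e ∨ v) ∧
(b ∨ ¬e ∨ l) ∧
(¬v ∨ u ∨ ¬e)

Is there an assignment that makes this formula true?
No

No, the formula is not satisfiable.

No assignment of truth values to the variables can make all 30 clauses true simultaneously.

The formula is UNSAT (unsatisfiable).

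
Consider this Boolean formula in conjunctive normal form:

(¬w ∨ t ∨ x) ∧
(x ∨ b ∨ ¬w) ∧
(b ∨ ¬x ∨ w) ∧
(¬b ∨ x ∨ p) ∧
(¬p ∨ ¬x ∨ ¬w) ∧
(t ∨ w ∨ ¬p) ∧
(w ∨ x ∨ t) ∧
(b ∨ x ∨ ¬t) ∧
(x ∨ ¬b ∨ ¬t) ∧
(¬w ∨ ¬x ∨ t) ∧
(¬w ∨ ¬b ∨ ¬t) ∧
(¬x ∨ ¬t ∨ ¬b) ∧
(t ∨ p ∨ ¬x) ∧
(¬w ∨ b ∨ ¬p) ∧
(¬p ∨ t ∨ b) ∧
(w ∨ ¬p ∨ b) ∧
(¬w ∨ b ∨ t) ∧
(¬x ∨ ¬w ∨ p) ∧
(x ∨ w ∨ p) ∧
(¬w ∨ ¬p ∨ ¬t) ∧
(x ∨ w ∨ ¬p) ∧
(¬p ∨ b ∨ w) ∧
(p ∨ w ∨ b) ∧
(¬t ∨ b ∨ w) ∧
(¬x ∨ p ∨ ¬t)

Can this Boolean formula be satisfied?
No

No, the formula is not satisfiable.

No assignment of truth values to the variables can make all 25 clauses true simultaneously.

The formula is UNSAT (unsatisfiable).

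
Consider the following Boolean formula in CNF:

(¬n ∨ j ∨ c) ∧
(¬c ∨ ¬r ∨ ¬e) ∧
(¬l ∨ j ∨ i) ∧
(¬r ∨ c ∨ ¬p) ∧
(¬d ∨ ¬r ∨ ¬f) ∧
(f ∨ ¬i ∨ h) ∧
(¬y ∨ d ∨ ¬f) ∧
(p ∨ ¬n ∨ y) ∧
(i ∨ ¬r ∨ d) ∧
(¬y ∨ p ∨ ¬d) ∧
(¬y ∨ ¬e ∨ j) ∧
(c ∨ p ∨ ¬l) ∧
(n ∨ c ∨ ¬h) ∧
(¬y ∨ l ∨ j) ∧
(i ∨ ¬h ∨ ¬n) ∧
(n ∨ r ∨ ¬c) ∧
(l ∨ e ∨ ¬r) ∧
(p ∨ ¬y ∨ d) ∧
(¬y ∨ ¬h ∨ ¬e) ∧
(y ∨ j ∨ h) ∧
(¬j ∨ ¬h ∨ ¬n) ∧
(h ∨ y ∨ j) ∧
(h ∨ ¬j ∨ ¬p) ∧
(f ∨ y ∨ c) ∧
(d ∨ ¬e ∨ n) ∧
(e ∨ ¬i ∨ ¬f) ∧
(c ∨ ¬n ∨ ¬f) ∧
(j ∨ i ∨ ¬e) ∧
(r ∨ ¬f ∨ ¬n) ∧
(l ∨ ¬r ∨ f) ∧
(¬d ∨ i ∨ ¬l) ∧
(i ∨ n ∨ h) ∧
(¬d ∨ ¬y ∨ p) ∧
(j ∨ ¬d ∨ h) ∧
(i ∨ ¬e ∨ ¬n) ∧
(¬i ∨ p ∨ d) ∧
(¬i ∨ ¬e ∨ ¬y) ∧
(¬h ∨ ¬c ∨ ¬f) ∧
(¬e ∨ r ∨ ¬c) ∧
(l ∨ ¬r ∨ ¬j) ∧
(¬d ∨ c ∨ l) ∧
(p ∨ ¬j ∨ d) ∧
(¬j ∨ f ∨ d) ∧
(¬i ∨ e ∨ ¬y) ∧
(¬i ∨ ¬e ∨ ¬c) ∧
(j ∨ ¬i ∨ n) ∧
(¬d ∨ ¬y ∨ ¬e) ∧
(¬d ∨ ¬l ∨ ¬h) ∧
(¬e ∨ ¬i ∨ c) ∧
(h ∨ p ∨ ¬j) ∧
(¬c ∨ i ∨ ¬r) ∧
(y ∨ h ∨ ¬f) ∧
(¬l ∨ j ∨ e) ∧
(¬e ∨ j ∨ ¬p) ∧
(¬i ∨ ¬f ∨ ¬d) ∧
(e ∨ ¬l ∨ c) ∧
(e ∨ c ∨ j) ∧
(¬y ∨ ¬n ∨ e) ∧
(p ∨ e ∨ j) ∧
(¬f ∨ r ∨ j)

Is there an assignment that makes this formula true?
Yes

Yes, the formula is satisfiable.

One satisfying assignment is: j=False, h=True, r=False, i=True, n=True, p=True, y=False, c=True, d=True, l=False, e=False, f=False

Verification: With this assignment, all 60 clauses evaluate to true.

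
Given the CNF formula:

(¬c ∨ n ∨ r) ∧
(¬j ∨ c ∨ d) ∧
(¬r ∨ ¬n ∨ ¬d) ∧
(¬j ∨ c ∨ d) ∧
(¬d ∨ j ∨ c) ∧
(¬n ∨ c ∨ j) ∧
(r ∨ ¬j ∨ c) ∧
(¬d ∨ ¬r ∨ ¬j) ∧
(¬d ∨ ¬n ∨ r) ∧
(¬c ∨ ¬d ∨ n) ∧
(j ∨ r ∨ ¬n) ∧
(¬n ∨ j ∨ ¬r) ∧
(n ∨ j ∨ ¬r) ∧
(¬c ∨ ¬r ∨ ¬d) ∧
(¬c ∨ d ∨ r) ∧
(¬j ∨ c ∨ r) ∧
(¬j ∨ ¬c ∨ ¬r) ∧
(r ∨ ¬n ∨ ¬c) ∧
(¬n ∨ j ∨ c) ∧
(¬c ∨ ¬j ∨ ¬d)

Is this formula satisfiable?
Yes

Yes, the formula is satisfiable.

One satisfying assignment is: d=False, j=False, r=False, n=False, c=False

Verification: With this assignment, all 20 clauses evaluate to true.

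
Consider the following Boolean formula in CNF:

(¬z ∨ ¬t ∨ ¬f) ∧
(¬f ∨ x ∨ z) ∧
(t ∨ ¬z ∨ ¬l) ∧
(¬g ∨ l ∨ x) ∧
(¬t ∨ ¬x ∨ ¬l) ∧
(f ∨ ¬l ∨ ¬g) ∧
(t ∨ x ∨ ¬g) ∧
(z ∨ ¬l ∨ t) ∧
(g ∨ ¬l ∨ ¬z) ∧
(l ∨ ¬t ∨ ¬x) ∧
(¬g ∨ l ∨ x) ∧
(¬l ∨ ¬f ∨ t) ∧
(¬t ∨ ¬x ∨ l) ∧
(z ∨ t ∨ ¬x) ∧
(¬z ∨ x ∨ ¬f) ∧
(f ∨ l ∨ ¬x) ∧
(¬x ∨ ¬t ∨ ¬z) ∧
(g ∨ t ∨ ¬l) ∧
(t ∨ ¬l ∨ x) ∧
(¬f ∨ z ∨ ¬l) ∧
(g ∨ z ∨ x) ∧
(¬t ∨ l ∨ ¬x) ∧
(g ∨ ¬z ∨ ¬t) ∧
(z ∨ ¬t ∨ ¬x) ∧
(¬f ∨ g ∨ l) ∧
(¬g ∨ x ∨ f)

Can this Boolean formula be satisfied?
Yes

Yes, the formula is satisfiable.

One satisfying assignment is: x=False, f=False, l=False, g=False, z=True, t=False

Verification: With this assignment, all 26 clauses evaluate to true.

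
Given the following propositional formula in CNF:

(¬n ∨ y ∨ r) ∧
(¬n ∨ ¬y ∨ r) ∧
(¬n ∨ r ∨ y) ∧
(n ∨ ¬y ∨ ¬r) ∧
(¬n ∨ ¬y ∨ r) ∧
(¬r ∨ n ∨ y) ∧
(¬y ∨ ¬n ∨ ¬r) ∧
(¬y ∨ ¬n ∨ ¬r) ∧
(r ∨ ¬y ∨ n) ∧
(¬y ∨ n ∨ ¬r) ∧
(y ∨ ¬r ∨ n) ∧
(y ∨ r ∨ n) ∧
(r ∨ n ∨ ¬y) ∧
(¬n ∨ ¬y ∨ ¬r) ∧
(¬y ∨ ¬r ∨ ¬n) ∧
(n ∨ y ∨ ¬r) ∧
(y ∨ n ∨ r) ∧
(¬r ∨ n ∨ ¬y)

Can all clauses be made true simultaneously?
Yes

Yes, the formula is satisfiable.

One satisfying assignment is: y=False, n=True, r=True

Verification: With this assignment, all 18 clauses evaluate to true.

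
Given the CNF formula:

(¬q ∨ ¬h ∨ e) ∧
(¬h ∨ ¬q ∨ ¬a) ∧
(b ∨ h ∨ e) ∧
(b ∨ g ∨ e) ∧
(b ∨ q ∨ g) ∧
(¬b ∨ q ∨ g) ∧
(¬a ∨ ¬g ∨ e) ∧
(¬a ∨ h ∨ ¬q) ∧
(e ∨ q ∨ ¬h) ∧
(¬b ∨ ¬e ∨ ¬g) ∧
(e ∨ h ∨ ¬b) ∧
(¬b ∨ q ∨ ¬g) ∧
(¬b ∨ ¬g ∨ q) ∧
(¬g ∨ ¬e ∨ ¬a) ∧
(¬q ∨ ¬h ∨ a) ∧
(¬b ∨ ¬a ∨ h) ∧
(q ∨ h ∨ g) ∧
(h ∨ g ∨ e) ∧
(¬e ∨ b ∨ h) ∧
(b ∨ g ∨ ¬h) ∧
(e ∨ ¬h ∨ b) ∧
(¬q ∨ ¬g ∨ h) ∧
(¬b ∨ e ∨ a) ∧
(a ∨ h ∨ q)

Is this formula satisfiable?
Yes

Yes, the formula is satisfiable.

One satisfying assignment is: a=False, h=True, q=False, e=True, b=False, g=True

Verification: With this assignment, all 24 clauses evaluate to true.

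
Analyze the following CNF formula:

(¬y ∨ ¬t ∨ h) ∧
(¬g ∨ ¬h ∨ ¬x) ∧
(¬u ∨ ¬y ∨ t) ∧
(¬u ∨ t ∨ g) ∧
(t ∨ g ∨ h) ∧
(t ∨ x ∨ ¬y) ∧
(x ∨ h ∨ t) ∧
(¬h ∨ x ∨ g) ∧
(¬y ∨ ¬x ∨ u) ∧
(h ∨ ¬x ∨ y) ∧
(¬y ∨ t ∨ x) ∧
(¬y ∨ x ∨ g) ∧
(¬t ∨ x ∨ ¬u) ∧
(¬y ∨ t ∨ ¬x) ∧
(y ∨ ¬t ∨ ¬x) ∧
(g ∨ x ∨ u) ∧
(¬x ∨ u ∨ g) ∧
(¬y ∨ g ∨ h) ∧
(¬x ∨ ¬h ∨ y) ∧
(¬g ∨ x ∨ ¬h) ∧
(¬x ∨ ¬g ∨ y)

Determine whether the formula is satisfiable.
Yes

Yes, the formula is satisfiable.

One satisfying assignment is: t=True, g=True, u=False, h=False, x=False, y=False

Verification: With this assignment, all 21 clauses evaluate to true.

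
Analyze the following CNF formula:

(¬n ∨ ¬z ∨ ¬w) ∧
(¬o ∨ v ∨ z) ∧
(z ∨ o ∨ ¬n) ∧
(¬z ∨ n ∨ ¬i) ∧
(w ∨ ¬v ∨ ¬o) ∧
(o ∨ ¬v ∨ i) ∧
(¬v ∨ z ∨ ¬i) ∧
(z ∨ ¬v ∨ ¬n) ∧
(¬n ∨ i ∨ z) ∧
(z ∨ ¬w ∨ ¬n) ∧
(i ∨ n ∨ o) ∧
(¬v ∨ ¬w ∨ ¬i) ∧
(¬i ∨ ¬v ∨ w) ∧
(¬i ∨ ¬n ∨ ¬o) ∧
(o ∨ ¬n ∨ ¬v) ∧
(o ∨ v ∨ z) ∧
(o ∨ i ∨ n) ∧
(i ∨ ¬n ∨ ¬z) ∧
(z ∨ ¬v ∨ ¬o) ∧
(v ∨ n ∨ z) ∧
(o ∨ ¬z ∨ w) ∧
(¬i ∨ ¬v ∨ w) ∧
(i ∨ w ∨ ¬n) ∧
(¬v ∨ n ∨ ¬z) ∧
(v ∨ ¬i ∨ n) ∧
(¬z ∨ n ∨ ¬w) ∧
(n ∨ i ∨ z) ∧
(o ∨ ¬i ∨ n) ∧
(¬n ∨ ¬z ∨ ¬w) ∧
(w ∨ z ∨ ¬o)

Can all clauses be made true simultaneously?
Yes

Yes, the formula is satisfiable.

One satisfying assignment is: n=False, o=True, i=False, v=False, w=False, z=True

Verification: With this assignment, all 30 clauses evaluate to true.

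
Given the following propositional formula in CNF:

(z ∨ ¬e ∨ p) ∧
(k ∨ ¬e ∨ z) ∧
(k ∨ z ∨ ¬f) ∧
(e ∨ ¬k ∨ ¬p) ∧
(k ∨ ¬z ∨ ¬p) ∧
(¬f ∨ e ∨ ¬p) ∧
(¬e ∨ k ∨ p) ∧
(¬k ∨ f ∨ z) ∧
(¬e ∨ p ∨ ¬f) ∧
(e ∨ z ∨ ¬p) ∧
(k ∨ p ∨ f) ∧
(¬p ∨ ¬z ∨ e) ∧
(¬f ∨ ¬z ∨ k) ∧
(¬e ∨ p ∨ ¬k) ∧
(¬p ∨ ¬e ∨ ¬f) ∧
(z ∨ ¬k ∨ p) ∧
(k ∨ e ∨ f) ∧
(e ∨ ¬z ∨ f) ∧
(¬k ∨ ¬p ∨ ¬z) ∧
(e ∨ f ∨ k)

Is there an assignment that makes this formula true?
Yes

Yes, the formula is satisfiable.

One satisfying assignment is: f=True, z=True, e=False, k=True, p=False

Verification: With this assignment, all 20 clauses evaluate to true.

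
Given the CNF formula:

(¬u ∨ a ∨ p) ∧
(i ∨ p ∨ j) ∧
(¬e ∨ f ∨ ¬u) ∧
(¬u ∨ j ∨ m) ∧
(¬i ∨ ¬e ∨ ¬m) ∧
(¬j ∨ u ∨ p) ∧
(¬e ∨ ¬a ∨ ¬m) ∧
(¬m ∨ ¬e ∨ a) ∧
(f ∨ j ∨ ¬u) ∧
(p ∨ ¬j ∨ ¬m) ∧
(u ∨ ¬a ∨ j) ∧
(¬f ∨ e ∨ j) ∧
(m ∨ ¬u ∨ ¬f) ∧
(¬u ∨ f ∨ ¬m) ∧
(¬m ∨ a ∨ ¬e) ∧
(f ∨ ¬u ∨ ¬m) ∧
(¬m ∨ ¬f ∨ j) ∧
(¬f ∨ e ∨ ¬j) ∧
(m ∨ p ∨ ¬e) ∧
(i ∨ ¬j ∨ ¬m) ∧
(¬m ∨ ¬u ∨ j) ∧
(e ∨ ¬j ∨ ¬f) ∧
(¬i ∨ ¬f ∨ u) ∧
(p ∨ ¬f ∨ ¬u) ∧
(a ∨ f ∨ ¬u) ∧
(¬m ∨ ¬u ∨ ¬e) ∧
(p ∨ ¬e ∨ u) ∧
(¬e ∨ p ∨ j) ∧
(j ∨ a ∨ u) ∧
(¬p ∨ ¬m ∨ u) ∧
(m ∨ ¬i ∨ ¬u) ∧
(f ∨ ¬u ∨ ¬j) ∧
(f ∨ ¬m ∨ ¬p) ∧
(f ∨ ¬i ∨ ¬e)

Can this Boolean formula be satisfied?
Yes

Yes, the formula is satisfiable.

One satisfying assignment is: j=True, u=False, a=False, p=True, i=False, m=False, f=False, e=False

Verification: With this assignment, all 34 clauses evaluate to true.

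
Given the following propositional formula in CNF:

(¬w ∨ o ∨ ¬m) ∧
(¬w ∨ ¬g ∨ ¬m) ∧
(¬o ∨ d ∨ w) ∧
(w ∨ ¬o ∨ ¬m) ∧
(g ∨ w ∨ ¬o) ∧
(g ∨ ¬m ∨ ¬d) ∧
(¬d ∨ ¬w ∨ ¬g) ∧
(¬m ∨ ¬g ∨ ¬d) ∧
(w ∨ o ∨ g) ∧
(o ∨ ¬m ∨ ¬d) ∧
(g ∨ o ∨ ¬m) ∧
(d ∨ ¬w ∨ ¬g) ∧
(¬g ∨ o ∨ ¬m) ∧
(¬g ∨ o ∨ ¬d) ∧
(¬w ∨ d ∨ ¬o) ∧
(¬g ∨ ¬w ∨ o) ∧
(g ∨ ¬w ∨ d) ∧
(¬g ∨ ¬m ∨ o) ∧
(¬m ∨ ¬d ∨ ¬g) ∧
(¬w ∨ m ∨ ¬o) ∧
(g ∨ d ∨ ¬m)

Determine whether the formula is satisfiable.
Yes

Yes, the formula is satisfiable.

One satisfying assignment is: m=False, o=False, w=False, d=False, g=True

Verification: With this assignment, all 21 clauses evaluate to true.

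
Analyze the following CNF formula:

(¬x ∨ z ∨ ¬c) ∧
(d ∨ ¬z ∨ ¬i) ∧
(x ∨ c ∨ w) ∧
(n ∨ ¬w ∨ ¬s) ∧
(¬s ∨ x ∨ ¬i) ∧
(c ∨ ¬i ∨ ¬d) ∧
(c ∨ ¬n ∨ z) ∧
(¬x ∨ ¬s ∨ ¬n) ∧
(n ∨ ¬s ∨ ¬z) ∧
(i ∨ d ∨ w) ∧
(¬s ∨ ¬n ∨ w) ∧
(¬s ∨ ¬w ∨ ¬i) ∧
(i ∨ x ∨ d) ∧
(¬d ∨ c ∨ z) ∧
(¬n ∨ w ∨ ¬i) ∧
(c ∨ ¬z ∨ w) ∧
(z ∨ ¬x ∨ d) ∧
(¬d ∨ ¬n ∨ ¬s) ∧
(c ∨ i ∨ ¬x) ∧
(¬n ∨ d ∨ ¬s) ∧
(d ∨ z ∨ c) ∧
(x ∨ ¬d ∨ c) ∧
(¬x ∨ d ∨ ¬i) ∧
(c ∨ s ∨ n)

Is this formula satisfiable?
Yes

Yes, the formula is satisfiable.

One satisfying assignment is: i=True, c=True, s=False, w=False, x=False, d=False, z=False, n=False

Verification: With this assignment, all 24 clauses evaluate to true.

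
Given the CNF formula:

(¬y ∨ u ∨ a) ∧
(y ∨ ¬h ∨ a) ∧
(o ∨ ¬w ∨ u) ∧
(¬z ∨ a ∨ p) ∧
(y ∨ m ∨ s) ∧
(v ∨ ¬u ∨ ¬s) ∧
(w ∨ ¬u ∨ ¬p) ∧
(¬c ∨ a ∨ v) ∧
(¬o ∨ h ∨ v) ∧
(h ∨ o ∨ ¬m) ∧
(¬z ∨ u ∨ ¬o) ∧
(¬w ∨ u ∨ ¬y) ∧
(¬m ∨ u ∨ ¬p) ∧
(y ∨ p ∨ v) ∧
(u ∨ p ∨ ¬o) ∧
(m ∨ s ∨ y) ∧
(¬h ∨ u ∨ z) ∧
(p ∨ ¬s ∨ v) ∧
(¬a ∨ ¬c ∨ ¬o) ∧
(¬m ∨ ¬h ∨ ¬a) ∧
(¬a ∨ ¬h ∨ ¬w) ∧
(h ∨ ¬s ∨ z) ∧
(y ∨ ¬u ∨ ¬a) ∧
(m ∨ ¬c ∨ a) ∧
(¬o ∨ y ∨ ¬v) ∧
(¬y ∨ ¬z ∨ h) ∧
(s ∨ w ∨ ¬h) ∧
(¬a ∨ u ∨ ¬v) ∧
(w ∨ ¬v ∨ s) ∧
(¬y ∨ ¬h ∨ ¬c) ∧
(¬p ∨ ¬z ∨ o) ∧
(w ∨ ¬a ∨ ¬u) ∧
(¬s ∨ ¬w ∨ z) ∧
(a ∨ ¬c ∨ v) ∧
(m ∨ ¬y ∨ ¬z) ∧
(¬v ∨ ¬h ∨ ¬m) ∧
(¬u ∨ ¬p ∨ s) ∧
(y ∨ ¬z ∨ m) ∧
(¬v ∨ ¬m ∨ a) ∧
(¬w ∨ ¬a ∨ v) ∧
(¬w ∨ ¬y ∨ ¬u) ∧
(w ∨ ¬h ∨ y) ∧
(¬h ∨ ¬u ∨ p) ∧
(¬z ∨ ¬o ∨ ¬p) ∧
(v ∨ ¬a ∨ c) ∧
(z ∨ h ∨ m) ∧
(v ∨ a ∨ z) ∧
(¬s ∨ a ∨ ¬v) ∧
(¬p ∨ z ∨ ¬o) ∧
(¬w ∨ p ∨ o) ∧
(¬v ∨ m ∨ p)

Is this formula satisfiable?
No

No, the formula is not satisfiable.

No assignment of truth values to the variables can make all 51 clauses true simultaneously.

The formula is UNSAT (unsatisfiable).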